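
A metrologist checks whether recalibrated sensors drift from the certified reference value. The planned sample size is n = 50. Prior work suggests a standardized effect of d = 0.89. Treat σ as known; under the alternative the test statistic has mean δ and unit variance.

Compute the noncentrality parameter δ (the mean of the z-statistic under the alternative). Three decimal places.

δ ≈ 6.293

The noncentrality parameter scales effect size by the design's sample-size factor: δ = d·√n = 0.89 × √50 = 6.2933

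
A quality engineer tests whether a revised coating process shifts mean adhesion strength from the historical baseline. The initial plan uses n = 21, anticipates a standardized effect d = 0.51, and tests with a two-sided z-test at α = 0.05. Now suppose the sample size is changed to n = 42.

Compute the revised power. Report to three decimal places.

Power ≈ 0.911

With n = 42: δ = d·√n = 0.51 × √42 = 3.3052. Critical value z_{0.025} = 1.960.
Revised power = Φ(δ − 1.960) + Φ(−δ − 1.960) = Φ(1.345) + Φ(-5.265) = 0.9107 + 0.0000 = 0.9107.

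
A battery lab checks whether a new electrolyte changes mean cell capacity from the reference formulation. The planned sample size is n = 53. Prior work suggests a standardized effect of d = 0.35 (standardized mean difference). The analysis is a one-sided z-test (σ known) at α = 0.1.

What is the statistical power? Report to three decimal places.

Power ≈ 0.897

Noncentrality parameter: δ = d·√n = 0.35 × √53 = 2.5480
One-sided α = 0.1 → critical value z_{0.1} = 1.282.
Power = Φ(δ − 1.282) = Φ(1.266) = 0.8973.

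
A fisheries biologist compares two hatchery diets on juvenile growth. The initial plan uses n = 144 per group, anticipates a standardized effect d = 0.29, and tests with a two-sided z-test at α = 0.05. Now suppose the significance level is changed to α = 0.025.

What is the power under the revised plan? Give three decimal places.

δ = d·√(n/2) = 0.29 × √(144/2) = 2.4607 (unchanged). New critical value: z_{0.0125} = 2.241.
Revised power = Φ(δ − 2.241) + Φ(−δ − 2.241) = Φ(0.219) + Φ(-4.702) = 0.5868 + 0.0000 = 0.5868.

Power ≈ 0.587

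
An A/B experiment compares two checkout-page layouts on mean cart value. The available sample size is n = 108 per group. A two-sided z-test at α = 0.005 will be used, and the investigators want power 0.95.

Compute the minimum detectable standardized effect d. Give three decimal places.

d ≈ 0.606

Need Φ(δ − 2.807) = 0.95, so δ = 2.807 + 1.645 = 4.452.
(The second rejection-region term Φ(−δ − z_{α/2}) is negligible and dropped.)
δ = d·√(n/2) ⇒ d = δ/√(n/2) = 4.452/√(108/2) = 0.6058.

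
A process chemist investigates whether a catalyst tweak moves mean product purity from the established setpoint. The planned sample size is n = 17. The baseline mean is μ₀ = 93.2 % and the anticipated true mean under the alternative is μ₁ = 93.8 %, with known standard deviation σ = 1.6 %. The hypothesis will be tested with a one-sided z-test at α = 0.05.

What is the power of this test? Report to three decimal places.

Standardized effect: d = |μ₁ − μ₀| / σ = |93.8 − 93.2| / 1.6 = 0.3750
Noncentrality parameter: δ = d·√n = 0.3750 × √17 = 1.5462
Critical value for a one-sided test at α = 0.05: z_α = 1.645.
Power = P(Z > 1.645 − δ) = Φ(-0.099) = 0.4607.

Power ≈ 0.461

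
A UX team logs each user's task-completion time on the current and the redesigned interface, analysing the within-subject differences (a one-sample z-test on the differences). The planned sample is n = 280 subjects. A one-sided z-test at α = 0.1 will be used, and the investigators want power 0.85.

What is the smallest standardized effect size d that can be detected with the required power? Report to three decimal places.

Required noncentrality: δ = z_{0.1} + z_{0.15} = 1.282 + 1.036 = 2.318.
δ = d·√n ⇒ d = δ/√n = 2.318/√280 = 0.1385.

d ≈ 0.139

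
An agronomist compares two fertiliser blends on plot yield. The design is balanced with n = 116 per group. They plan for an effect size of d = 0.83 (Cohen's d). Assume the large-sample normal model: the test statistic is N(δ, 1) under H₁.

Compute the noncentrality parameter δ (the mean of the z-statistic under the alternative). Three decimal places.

The noncentrality parameter scales effect size by the design's sample-size factor: δ = d·√(n/2) = 0.83 × √(116/2) = 6.3211

δ ≈ 6.321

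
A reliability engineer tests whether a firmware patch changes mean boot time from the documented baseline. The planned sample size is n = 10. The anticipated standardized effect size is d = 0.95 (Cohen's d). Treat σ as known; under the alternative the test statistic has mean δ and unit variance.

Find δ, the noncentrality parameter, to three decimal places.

δ ≈ 3.004

δ = d·√n = 0.95 × √10 = 3.0042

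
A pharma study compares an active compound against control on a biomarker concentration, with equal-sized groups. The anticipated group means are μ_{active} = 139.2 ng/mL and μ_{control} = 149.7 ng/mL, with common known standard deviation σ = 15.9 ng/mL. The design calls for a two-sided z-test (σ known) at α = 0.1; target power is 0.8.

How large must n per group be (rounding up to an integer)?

n = 29 per group

Standardized effect: d = |μ_{active} − μ_{control}| / σ = |139.2 − 149.7| / 15.9 = 0.6604
For power 0.8 need Φ(δ − z_{0.05}) = 0.8, so δ = z_{0.05} + z_{0.20} = 1.645 + 0.842 = 2.486.
(The Φ(−δ − z_{α/2}) term is vanishingly small for δ > 0 and is dropped in the standard sample-size formula.)
δ = d·√(n/2) ⇒ n = 2(δ/d)² = 2 × (2.486 / 0.6604)² = 28.35.
Round up to the next whole unit.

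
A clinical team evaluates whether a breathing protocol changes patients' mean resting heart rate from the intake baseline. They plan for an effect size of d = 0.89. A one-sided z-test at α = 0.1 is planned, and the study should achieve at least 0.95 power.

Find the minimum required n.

n = 11

Set Φ(δ − 1.282) = 0.95; then δ − 1.282 = Φ⁻¹(0.95) = 1.645, giving δ = 2.926.
δ = d·√n ⇒ n = (δ/d)² = (2.926 / 0.89)² = 10.81.
Round up to the next whole unit.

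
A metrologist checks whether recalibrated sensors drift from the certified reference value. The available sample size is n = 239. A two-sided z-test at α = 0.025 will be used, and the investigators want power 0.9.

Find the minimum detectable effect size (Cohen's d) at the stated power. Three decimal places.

d ≈ 0.228

Need Φ(δ − 2.241) = 0.9, so δ = 2.241 + 1.282 = 3.523.
(Lower-tail contribution to power is negligible for δ > 0.)
δ = d·√n ⇒ d = δ/√n = 3.523/√239 = 0.2279.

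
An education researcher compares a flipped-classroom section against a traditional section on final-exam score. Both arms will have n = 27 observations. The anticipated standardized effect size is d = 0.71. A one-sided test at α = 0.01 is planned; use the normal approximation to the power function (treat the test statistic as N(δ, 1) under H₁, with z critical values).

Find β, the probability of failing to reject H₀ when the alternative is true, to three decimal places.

Noncentrality parameter: δ = d·√(n/2) = 0.71 × √(27/2) = 2.6087
One-sided α = 0.01 → critical value z_{0.01} = 2.326.
Power = Φ(δ − 2.326) = Φ(0.282) = 0.6112.
Type II error: β = 1 − power = 1 − 0.6112 = 0.3888.

β ≈ 0.389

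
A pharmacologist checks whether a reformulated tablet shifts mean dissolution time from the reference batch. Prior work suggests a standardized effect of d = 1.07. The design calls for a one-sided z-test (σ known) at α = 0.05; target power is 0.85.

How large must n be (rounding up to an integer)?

n = 7

For power 0.85 need Φ(δ − z_{0.05}) = 0.85, so δ = z_{0.05} + z_{0.15} = 1.645 + 1.036 = 2.681.
δ = d·√n ⇒ n = (δ/d)² = (2.681 / 1.07)² = 6.28.
Round up to the next whole unit.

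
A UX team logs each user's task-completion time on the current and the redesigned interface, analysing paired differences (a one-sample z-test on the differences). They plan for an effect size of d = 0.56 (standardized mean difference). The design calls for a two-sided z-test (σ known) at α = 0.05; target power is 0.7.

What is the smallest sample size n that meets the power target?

For power 0.7 need Φ(δ − z_{0.025}) = 0.7, so δ = z_{0.025} + z_{0.30} = 1.960 + 0.524 = 2.484.
(For δ > 0 the lower-tail rejection region contributes negligibly to power, so the one-term inversion is standard.)
δ = d·√n ⇒ n = (δ/d)² = (2.484 / 0.56)² = 19.68.
Round up to the next whole unit.

n = 20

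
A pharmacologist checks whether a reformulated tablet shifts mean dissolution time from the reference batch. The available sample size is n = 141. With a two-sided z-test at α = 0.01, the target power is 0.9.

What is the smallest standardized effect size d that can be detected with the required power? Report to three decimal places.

d ≈ 0.325

Need Φ(δ − 2.576) = 0.9, so δ = 2.576 + 1.282 = 3.857.
(The second rejection-region term Φ(−δ − z_{α/2}) is negligible and dropped.)
δ = d·√n ⇒ d = δ/√n = 3.857/√141 = 0.3249.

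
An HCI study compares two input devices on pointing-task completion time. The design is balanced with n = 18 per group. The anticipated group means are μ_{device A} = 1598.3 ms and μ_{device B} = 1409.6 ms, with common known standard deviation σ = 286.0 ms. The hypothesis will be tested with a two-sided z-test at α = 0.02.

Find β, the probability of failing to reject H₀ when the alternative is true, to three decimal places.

β ≈ 0.636

Standardized effect: d = |μ_{device A} − μ_{device B}| / σ = |1598.3 − 1409.6| / 286.0 = 0.6598
Noncentrality parameter: δ = d·√(n/2) = 0.6598 × √(18/2) = 1.9794
Critical value for a two-sided test at α = 0.02: z_{α/2} = 2.326.
Power = Φ(δ − 2.326) + Φ(−δ − 2.326) = Φ(-0.347) + Φ(-4.306) = 0.3643 + 0.0000 = 0.3643.
Type II error: β = 1 − power = 1 − 0.3643 = 0.6357.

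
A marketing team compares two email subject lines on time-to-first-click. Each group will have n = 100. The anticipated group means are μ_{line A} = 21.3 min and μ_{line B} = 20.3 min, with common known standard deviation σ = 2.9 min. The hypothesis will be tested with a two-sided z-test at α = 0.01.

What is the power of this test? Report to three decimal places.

Power ≈ 0.445

Standardized effect: d = |μ_{line A} − μ_{line B}| / σ = |21.3 − 20.3| / 2.9 = 0.3448
Noncentrality parameter: δ = d·√(n/2) = 0.3448 × √(100/2) = 2.4383
Two-sided α = 0.01 → critical value z_{0.005} = 2.576.
Power = Φ(δ − 2.576) + Φ(−δ − 2.576) = Φ(-0.138) + Φ(-5.014) = 0.4453 + 0.0000 = 0.4453.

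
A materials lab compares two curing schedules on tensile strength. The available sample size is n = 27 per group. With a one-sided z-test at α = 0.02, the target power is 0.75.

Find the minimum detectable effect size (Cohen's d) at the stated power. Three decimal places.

Required noncentrality: δ = z_{0.02} + z_{0.25} = 2.054 + 0.674 = 2.728.
δ = d·√(n/2) ⇒ d = δ/√(n/2) = 2.728/√(27/2) = 0.7425.

d ≈ 0.743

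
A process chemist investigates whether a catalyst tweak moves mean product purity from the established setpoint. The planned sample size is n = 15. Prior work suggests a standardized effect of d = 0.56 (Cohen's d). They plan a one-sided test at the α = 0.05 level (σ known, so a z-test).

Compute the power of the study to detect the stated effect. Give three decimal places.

Power ≈ 0.700

Noncentrality parameter: δ = d·√n = 0.56 × √15 = 2.1689
Critical value for a one-sided test at α = 0.05: z_α = 1.645.
Power = Φ(δ − 1.645) = Φ(0.524) = 0.6999.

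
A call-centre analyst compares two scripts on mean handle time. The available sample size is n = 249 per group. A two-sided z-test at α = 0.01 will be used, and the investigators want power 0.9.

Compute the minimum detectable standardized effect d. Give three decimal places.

d ≈ 0.346

Need Φ(δ − 2.576) = 0.9, so δ = 2.576 + 1.282 = 3.857.
(Lower-tail contribution to power is negligible for δ > 0.)
δ = d·√(n/2) ⇒ d = δ/√(n/2) = 3.857/√(249/2) = 0.3457.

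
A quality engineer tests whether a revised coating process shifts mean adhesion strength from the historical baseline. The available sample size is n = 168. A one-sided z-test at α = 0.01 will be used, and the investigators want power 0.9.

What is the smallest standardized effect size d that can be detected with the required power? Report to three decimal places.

Need Φ(δ − 2.326) = 0.9, so δ = 2.326 + 1.282 = 3.608.
δ = d·√n ⇒ d = δ/√n = 3.608/√168 = 0.2784.

d ≈ 0.278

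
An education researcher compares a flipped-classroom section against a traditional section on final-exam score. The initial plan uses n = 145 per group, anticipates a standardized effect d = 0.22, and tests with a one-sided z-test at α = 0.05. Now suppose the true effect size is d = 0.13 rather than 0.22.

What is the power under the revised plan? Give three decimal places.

Power ≈ 0.295

With d = 0.13: δ = d·√(n/2) = 0.13 × √(145/2) = 1.1069. Critical value z_{0.05} = 1.645.
Revised power = Φ(δ − 1.645) = Φ(-0.538) = 0.2953.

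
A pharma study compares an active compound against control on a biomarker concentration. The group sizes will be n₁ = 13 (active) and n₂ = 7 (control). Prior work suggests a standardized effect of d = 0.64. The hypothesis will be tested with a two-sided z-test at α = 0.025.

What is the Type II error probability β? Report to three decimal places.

β ≈ 0.809

Noncentrality parameter: δ = d / √(1/n₁ + 1/n₂) = 0.64 / √(1/13 + 1/7) = 1.3652
Critical value for a two-sided test at α = 0.025: z_{α/2} = 2.241.
Power = Φ(δ − 2.241) + Φ(−δ − 2.241) = Φ(-0.876) + Φ(-3.607) = 0.1905 + 0.0002 = 0.1906.
Type II error: β = 1 − power = 1 − 0.1906 = 0.8094.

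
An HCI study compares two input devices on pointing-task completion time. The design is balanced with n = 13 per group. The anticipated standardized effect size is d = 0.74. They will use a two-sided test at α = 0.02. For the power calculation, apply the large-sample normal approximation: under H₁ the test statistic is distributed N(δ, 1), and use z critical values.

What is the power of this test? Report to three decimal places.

Power ≈ 0.330

Noncentrality parameter: δ = d·√(n/2) = 0.74 × √(13/2) = 1.8866
Two-sided α = 0.02 → critical value z_{0.01} = 2.326.
Power = Φ(δ − 2.326) + Φ(−δ − 2.326) = Φ(-0.440) + Φ(-4.213) = 0.3301 + 0.0000 = 0.3301.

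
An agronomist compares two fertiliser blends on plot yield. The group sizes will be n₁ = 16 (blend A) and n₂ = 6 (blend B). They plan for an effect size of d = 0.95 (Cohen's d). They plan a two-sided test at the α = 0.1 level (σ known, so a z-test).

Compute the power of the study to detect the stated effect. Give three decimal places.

Power ≈ 0.633

Noncentrality parameter: δ = d / √(1/n₁ + 1/n₂) = 0.95 / √(1/16 + 1/6) = 1.9845
Critical value for a two-sided test at α = 0.1: z_{α/2} = 1.645.
Power = Φ(δ − 1.645) + Φ(−δ − 1.645) = Φ(0.340) + Φ(-3.629) = 0.6329 + 0.0001 = 0.6331.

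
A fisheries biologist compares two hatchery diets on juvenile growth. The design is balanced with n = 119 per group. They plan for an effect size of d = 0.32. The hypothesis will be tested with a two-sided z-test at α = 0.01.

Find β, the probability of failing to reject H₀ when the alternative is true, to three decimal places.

β ≈ 0.543

Noncentrality parameter: δ = d·√(n/2) = 0.32 × √(119/2) = 2.4684
Two-sided α = 0.01 → critical value z_{0.005} = 2.576.
Power = Φ(δ − 2.576) + Φ(−δ − 2.576) = Φ(-0.107) + Φ(-5.044) = 0.4572 + 0.0000 = 0.4572.
Type II error: β = 1 − power = 1 − 0.4572 = 0.5428.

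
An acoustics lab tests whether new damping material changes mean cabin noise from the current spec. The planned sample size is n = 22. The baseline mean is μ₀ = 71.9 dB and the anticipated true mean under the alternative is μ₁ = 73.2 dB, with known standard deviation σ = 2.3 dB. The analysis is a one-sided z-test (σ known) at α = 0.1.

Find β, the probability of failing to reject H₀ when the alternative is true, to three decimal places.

β ≈ 0.085

Standardized effect: d = |μ₁ − μ₀| / σ = |73.2 − 71.9| / 2.3 = 0.5652
Noncentrality parameter: δ = d·√n = 0.5652 × √22 = 2.6511
One-sided α = 0.1 → critical value z_{0.1} = 1.282.
Power = Φ(δ − 1.282) = Φ(1.370) = 0.9146.
Type II error: β = 1 − power = 1 − 0.9146 = 0.0854.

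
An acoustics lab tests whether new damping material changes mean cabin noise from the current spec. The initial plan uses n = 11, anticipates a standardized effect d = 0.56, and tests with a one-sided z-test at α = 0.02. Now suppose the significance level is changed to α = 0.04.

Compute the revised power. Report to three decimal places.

δ = d·√n = 0.56 × √11 = 1.8573 (unchanged). New critical value: z_{0.04} = 1.751.
Revised power = P(Z > 1.751 − δ) = Φ(0.107) = 0.5425.

Power ≈ 0.542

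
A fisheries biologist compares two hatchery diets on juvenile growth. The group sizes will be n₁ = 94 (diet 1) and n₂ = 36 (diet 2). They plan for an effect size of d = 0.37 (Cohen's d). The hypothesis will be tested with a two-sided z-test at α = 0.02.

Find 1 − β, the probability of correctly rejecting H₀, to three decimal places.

Noncentrality parameter: δ = d / √(1/n₁ + 1/n₂) = 0.37 / √(1/94 + 1/36) = 1.8878
Critical value for a two-sided test at α = 0.02: z_{α/2} = 2.326.
Power = Φ(δ − 2.326) + Φ(−δ − 2.326) = Φ(-0.439) + Φ(-4.214) = 0.3305 + 0.0000 = 0.3305.

Power ≈ 0.330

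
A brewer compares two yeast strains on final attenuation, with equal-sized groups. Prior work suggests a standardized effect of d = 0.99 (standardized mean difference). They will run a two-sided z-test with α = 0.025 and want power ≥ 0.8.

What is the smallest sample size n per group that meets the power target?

Set Φ(δ − 2.241) = 0.8; then δ − 2.241 = Φ⁻¹(0.8) = 0.842, giving δ = 3.083.
(Ignoring the negligible lower-tail rejection probability gives the usual closed-form inversion.)
δ = d·√(n/2) ⇒ n = 2(δ/d)² = 2 × (3.083 / 0.99)² = 19.40.
Rounding up, n = 20 per group.

n = 20 per group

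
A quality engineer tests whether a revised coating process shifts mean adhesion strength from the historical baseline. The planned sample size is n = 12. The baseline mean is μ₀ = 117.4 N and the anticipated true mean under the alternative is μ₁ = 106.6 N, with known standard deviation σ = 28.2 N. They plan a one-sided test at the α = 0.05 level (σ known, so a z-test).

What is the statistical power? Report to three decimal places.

Standardized effect: d = |μ₁ − μ₀| / σ = |106.6 − 117.4| / 28.2 = 0.3830
Noncentrality parameter: δ = d·√n = 0.3830 × √12 = 1.3267
Critical value for a one-sided test at α = 0.05: z_α = 1.645.
Power = Φ(δ − 1.645) = Φ(-0.318) = 0.3752.

Power ≈ 0.375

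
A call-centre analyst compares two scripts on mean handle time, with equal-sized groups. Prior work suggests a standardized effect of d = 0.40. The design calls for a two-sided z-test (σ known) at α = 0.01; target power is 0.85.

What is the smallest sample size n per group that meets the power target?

n = 164 per group

Set Φ(δ − 2.576) = 0.85; then δ − 2.576 = Φ⁻¹(0.85) = 1.036, giving δ = 3.612.
(Ignoring the negligible lower-tail rejection probability gives the usual closed-form inversion.)
δ = d·√(n/2) ⇒ n = 2(δ/d)² = 2 × (3.612 / 0.40)² = 163.11.
Round up to the next whole unit.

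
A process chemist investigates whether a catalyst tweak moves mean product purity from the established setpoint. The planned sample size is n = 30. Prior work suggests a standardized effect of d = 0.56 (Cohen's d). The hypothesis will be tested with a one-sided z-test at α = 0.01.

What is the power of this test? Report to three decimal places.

Power ≈ 0.771

Noncentrality parameter: δ = d·√n = 0.56 × √30 = 3.0672
One-sided α = 0.01 → critical value z_{0.01} = 2.326.
Power = Φ(δ − 2.326) = Φ(0.741) = 0.7706.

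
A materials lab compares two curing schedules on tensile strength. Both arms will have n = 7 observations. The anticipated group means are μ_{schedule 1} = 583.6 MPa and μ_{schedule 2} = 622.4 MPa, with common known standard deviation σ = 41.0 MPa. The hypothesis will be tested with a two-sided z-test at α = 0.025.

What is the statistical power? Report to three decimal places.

Power ≈ 0.319

Standardized effect: d = |μ_{schedule 1} − μ_{schedule 2}| / σ = |583.6 − 622.4| / 41.0 = 0.9463
Noncentrality parameter: δ = d·√(n/2) = 0.9463 × √(7/2) = 1.7704
Two-sided α = 0.025 → critical value z_{0.0125} = 2.241.
Power = Φ(δ − 2.241) + Φ(−δ − 2.241) = Φ(-0.471) + Φ(-4.012) = 0.3188 + 0.0000 = 0.3189.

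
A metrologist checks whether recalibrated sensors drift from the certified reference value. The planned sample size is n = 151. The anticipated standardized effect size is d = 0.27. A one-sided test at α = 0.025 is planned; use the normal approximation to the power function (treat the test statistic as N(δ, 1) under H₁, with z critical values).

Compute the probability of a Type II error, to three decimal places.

β ≈ 0.087

Noncentrality parameter: δ = d·√n = 0.27 × √151 = 3.3178
One-sided α = 0.025 → critical value z_{0.025} = 1.960.
Power = Φ(δ − 1.960) = Φ(1.358) = 0.9127.
Type II error: β = 1 − power = 1 − 0.9127 = 0.0873.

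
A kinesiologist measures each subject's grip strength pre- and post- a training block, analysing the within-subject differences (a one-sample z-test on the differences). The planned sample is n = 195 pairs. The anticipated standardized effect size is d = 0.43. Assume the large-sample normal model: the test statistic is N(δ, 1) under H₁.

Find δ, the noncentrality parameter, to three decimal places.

δ = d·√n = 0.43 × √195 = 6.0046

δ ≈ 6.005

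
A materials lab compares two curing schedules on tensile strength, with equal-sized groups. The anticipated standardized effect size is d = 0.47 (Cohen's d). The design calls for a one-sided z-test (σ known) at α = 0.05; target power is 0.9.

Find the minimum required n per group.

For power 0.9 need Φ(δ − z_{0.05}) = 0.9, so δ = z_{0.05} + z_{0.10} = 1.645 + 1.282 = 2.926.
δ = d·√(n/2) ⇒ n = 2(δ/d)² = 2 × (2.926 / 0.47)² = 77.54.
Round up to the next whole unit.

n = 78 per group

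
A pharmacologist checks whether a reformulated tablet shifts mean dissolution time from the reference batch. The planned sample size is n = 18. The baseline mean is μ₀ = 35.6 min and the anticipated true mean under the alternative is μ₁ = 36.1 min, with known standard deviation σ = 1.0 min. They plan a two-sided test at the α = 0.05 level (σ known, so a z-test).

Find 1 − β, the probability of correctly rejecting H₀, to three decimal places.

Power ≈ 0.564

Standardized effect: d = |μ₁ − μ₀| / σ = |36.1 − 35.6| / 1.0 = 0.5000
Noncentrality parameter: δ = d·√n = 0.5000 × √18 = 2.1213
Critical value for a two-sided test at α = 0.05: z_{α/2} = 1.960.
Power = Φ(δ − 1.960) + Φ(−δ − 1.960) = Φ(0.161) + Φ(-4.081) = 0.5641 + 0.0000 = 0.5641.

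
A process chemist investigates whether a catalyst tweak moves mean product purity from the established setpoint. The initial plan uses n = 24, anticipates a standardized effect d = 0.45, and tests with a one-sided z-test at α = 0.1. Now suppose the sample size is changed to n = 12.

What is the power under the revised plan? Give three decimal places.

Power ≈ 0.609

With n = 12: δ = d·√n = 0.45 × √12 = 1.5588. Critical value z_{0.1} = 1.282.
Revised power = P(Z > 1.282 − δ) = Φ(0.277) = 0.6092.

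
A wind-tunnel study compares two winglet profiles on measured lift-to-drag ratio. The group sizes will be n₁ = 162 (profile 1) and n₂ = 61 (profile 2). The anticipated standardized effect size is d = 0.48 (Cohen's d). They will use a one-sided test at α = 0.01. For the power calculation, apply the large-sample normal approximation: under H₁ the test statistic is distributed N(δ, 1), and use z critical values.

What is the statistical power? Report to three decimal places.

Noncentrality parameter: λ = d / √(1/n₁ + 1/n₂) = 0.48 / √(1/162 + 1/61) = 3.1953
Critical value for a one-sided test at α = 0.01: z_α = 2.326.
Power = P(Z > 2.326 − λ) = Φ(0.869) = 0.8076.

Power ≈ 0.808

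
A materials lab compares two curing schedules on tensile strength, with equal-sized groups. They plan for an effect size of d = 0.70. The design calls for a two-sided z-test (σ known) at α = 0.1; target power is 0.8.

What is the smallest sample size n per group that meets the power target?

Set Φ(δ − 1.645) = 0.8; then δ − 1.645 = Φ⁻¹(0.8) = 0.842, giving δ = 2.486.
(The Φ(−δ − z_{α/2}) term is vanishingly small for δ > 0 and is dropped in the standard sample-size formula.)
δ = d·√(n/2) ⇒ n = 2(δ/d)² = 2 × (2.486 / 0.70)² = 25.23.
Round up to the next whole unit.

n = 26 per group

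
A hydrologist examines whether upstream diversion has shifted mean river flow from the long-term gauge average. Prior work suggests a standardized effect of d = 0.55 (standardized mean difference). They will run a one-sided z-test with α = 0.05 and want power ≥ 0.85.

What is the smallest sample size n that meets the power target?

Set Φ(δ − 1.645) = 0.85; then δ − 1.645 = Φ⁻¹(0.85) = 1.036, giving δ = 2.681.
δ = d·√n ⇒ n = (δ/d)² = (2.681 / 0.55)² = 23.77.
Rounding up, n = 24.

n = 24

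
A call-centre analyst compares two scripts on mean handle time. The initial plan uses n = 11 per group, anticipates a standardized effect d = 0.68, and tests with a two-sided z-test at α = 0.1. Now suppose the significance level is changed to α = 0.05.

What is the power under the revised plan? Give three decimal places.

Power ≈ 0.358

δ = d·√(n/2) = 0.68 × √(11/2) = 1.5947 (unchanged). New critical value: z_{0.025} = 1.960.
Revised power = Φ(δ − 1.960) + Φ(−δ − 1.960) = Φ(-0.365) + Φ(-3.555) = 0.3575 + 0.0002 = 0.3577.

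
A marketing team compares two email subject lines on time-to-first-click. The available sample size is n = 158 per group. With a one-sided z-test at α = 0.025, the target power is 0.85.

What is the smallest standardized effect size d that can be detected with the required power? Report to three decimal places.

Required noncentrality: δ = z_{0.025} + z_{0.15} = 1.960 + 1.036 = 2.996.
δ = d·√(n/2) ⇒ d = δ/√(n/2) = 2.996/√(158/2) = 0.3371.

d ≈ 0.337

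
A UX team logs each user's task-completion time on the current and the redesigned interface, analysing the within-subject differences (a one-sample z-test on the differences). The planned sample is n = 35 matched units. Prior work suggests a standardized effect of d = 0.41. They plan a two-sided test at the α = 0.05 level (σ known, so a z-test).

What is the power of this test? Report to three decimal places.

Noncentrality parameter: λ = d·√n = 0.41 × √35 = 2.4256
Two-sided α = 0.05 → critical value z_{0.025} = 1.960.
Power = Φ(λ − 1.960) + Φ(−λ − 1.960) = Φ(0.466) + Φ(-4.386) = 0.6793 + 0.0000 = 0.6793.

Power ≈ 0.679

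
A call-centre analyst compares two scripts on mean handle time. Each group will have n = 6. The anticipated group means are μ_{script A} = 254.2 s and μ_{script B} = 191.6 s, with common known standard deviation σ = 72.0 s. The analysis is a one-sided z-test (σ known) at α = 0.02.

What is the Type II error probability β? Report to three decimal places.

β ≈ 0.708

Standardized effect: d = |μ_{script A} − μ_{script B}| / σ = |254.2 − 191.6| / 72.0 = 0.8694
Noncentrality parameter: δ = d·√(n/2) = 0.8694 × √(6/2) = 1.5059
Critical value for a one-sided test at α = 0.02: z_α = 2.054.
Power = P(Z > 2.054 − δ) = Φ(-0.548) = 0.2919.
Type II error: β = 1 − power = 1 − 0.2919 = 0.7081.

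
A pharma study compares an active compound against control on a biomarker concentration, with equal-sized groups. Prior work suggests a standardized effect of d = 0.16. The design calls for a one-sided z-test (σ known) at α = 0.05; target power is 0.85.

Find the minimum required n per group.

For power 0.85 need Φ(δ − z_{0.05}) = 0.85, so δ = z_{0.05} + z_{0.15} = 1.645 + 1.036 = 2.681.
δ = d·√(n/2) ⇒ n = 2(δ/d)² = 2 × (2.681 / 0.16)² = 561.66.
Rounding up, n = 562 per group.

n = 562 per group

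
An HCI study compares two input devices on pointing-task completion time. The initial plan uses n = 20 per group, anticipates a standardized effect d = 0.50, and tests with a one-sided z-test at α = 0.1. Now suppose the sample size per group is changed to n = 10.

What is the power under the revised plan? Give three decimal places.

With n = 10 per group: δ = d·√(n/2) = 0.50 × √(10/2) = 1.1180. Critical value z_{0.1} = 1.282.
Revised power = P(Z > 1.282 − δ) = Φ(-0.164) = 0.4351.

Power ≈ 0.435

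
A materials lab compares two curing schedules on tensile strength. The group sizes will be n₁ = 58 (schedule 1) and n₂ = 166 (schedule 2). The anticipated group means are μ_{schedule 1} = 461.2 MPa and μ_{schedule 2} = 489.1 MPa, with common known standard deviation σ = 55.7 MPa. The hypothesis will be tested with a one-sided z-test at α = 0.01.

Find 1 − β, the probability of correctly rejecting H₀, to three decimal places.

Power ≈ 0.831

Standardized effect: d = |μ_{schedule 1} − μ_{schedule 2}| / σ = |461.2 − 489.1| / 55.7 = 0.5009
Noncentrality parameter: δ = d / √(1/n₁ + 1/n₂) = 0.5009 / √(1/58 + 1/166) = 3.2839
Critical value for a one-sided test at α = 0.01: z_α = 2.326.
Power = Φ(δ − 2.326) = Φ(0.958) = 0.8309.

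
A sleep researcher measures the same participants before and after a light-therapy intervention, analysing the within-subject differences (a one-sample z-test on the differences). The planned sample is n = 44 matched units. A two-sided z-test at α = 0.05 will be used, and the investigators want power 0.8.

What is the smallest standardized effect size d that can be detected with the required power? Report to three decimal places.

Required noncentrality: δ = z_{0.025} + z_{0.20} = 1.960 + 0.842 = 2.802.
(Lower-tail contribution to power is negligible for δ > 0.)
δ = d·√n ⇒ d = δ/√n = 2.802/√44 = 0.4224.

d ≈ 0.422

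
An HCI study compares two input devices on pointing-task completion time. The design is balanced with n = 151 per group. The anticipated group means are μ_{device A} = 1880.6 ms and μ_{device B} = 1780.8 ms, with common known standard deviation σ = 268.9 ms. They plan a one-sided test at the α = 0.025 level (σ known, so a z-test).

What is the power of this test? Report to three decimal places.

Power ≈ 0.897

Standardized effect: d = |μ_{device A} − μ_{device B}| / σ = |1880.6 − 1780.8| / 268.9 = 0.3711
Noncentrality parameter: δ = d·√(n/2) = 0.3711 × √(151/2) = 3.2249
Critical value for a one-sided test at α = 0.025: z_α = 1.960.
Power = P(Z > 1.960 − δ) = Φ(1.265) = 0.8970.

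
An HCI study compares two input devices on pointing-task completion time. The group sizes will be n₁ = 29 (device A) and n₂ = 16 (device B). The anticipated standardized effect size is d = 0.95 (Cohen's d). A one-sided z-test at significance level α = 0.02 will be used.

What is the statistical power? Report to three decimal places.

Noncentrality parameter: δ = d / √(1/n₁ + 1/n₂) = 0.95 / √(1/29 + 1/16) = 3.0505
One-sided α = 0.02 → critical value z_{0.02} = 2.054.
Power = Φ(δ − 2.054) = Φ(0.997) = 0.8406.

Power ≈ 0.841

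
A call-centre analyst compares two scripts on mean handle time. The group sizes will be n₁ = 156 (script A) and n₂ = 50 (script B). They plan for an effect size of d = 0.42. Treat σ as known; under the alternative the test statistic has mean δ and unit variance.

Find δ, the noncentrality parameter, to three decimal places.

δ = d / √(1/n₁ + 1/n₂) = 0.42 / √(1/156 + 1/50) = 2.5844

δ ≈ 2.584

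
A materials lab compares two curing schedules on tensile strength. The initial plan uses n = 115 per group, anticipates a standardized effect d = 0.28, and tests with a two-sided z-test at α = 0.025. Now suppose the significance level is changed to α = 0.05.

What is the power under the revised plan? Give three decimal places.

δ = d·√(n/2) = 0.28 × √(115/2) = 2.1232 (unchanged). New critical value: z_{0.025} = 1.960.
Revised power = Φ(δ − 1.960) + Φ(−δ − 1.960) = Φ(0.163) + Φ(-4.083) = 0.5648 + 0.0000 = 0.5649.

Power ≈ 0.565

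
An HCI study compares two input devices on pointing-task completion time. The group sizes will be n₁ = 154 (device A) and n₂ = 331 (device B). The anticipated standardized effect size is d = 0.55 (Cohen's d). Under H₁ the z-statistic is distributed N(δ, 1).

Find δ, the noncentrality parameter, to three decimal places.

δ ≈ 5.639

δ = d / √(1/n₁ + 1/n₂) = 0.55 / √(1/154 + 1/331) = 5.6385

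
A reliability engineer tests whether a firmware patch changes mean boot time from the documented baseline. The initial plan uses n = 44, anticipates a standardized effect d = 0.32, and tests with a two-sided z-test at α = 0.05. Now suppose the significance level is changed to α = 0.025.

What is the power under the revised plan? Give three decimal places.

Power ≈ 0.453

δ = d·√n = 0.32 × √44 = 2.1226 (unchanged). New critical value: z_{0.0125} = 2.241.
Revised power = Φ(δ − 2.241) + Φ(−δ − 2.241) = Φ(-0.119) + Φ(-4.364) = 0.4527 + 0.0000 = 0.4527.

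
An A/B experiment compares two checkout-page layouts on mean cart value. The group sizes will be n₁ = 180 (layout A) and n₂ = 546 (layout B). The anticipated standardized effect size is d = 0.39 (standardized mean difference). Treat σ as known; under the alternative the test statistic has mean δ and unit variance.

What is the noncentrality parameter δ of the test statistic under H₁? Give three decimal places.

δ ≈ 4.538

δ = d / √(1/n₁ + 1/n₂) = 0.39 / √(1/180 + 1/546) = 4.5376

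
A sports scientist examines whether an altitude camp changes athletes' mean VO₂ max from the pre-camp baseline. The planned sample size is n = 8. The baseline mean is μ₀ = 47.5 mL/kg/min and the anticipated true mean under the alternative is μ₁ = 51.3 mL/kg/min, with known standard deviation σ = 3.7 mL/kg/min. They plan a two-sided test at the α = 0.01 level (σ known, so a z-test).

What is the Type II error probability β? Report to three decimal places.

Standardized effect: d = |μ₁ − μ₀| / σ = |51.3 − 47.5| / 3.7 = 1.0270
Noncentrality parameter: δ = d·√n = 1.0270 × √8 = 2.9049
Two-sided α = 0.01 → critical value z_{0.005} = 2.576.
Power = Φ(δ − 2.576) + Φ(−δ − 2.576) = Φ(0.329) + Φ(-5.481) = 0.6289 + 0.0000 = 0.6289.
Type II error: β = 1 − power = 1 − 0.6289 = 0.3711.

β ≈ 0.371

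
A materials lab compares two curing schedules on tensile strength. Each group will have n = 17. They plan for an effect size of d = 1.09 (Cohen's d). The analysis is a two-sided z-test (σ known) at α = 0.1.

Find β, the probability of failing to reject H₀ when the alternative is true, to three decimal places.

β ≈ 0.063

Noncentrality parameter: δ = d·√(n/2) = 1.09 × √(17/2) = 3.1779
Two-sided α = 0.1 → critical value z_{0.05} = 1.645.
Power = Φ(δ − 1.645) + Φ(−δ − 1.645) = Φ(1.533) + Φ(-4.823) = 0.9374 + 0.0000 = 0.9374.
Type II error: β = 1 − power = 1 − 0.9374 = 0.0626.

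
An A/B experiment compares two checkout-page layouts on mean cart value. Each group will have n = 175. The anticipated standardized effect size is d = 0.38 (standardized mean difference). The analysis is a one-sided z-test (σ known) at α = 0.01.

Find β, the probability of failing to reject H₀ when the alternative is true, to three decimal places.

Noncentrality parameter: δ = d·√(n/2) = 0.38 × √(175/2) = 3.5546
One-sided α = 0.01 → critical value z_{0.01} = 2.326.
Power = P(Z > 2.326 − δ) = Φ(1.228) = 0.8903.
Type II error: β = 1 − power = 1 − 0.8903 = 0.1097.

β ≈ 0.110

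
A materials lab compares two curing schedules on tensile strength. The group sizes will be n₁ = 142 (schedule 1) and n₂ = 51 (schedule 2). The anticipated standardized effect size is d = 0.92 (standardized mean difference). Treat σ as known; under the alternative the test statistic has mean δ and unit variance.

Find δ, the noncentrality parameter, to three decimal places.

δ ≈ 5.636

δ = d / √(1/n₁ + 1/n₂) = 0.92 / √(1/142 + 1/51) = 5.6356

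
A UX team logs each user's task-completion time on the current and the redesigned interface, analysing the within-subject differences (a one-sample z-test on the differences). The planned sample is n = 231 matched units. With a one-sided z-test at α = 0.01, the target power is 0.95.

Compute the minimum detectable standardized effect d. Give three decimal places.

d ≈ 0.261

Required noncentrality: δ = z_{0.01} + z_{0.05} = 2.326 + 1.645 = 3.971.
δ = d·√n ⇒ d = δ/√n = 3.971/√231 = 0.2613.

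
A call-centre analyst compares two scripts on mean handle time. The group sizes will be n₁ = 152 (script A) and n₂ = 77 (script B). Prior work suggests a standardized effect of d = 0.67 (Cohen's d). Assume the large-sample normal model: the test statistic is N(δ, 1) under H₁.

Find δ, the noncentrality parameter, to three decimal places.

The noncentrality parameter scales effect size by the design's sample-size factor: δ = d / √(1/n₁ + 1/n₂) = 0.67 / √(1/152 + 1/77) = 4.7899

δ ≈ 4.790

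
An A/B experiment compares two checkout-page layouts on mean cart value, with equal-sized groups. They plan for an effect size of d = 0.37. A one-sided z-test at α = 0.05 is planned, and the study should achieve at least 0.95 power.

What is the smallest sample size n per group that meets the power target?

For power 0.95 need Φ(δ − z_{0.05}) = 0.95, so δ = z_{0.05} + z_{0.05} = 1.645 + 1.645 = 3.290.
δ = d·√(n/2) ⇒ n = 2(δ/d)² = 2 × (3.290 / 0.37)² = 158.10.
Round up to the next whole unit.

n = 159 per group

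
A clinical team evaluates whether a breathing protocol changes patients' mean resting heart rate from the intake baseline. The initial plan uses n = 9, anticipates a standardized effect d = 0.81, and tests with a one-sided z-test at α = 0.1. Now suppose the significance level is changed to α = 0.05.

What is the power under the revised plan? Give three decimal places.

Power ≈ 0.784

δ = d·√n = 0.81 × √9 = 2.4300 (unchanged). New critical value: z_{0.05} = 1.645.
Revised power = P(Z > 1.645 − δ) = Φ(0.785) = 0.7838.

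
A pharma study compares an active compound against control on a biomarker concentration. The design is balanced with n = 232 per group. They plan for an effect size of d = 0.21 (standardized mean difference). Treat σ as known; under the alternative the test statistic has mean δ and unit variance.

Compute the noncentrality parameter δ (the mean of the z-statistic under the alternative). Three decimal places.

δ ≈ 2.262

δ = d·√(n/2) = 0.21 × √(232/2) = 2.2618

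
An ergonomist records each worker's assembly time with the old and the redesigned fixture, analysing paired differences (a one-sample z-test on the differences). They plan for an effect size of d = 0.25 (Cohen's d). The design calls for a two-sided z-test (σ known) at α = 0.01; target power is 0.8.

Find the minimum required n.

n = 187

Set Φ(δ − 2.576) = 0.8; then δ − 2.576 = Φ⁻¹(0.8) = 0.842, giving δ = 3.417.
(Ignoring the negligible lower-tail rejection probability gives the usual closed-form inversion.)
δ = d·√n ⇒ n = (δ/d)² = (3.417 / 0.25)² = 186.86.
Round up to the next whole unit.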